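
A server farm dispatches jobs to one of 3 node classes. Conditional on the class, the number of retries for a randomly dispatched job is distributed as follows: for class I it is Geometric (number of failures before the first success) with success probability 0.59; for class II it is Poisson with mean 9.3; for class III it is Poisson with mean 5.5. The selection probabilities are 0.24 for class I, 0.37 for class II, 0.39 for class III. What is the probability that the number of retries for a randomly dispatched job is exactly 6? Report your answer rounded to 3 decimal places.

0.092

Conditional on each class, P(X = 6): I: 0.00280256; II: 0.0821536; III: 0.157117.
By total probability, P(X = 6) = 0.24·0.00280256 + 0.37·0.0821536 + 0.39·0.157117 = 0.0923452.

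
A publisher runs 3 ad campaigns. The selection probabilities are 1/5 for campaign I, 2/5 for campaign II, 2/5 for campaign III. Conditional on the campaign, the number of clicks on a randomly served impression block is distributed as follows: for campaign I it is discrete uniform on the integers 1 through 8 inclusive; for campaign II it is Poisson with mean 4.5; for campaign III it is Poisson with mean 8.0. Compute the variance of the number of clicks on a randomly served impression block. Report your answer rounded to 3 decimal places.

Per component, I: μ=4.5, E[X²]=25.5; II: μ=4.5, E[X²]=24.75; III: μ=8, E[X²]=72.
E[X] = 0.2·4.5 + 0.4·4.5 + 0.4·8 = 5.9.
E[X²] = 0.2·25.5 + 0.4·24.75 + 0.4·72 = 43.8.
Var(X) = E[X²] − (E[X])² = 43.8 − 34.81 = 8.99.

8.990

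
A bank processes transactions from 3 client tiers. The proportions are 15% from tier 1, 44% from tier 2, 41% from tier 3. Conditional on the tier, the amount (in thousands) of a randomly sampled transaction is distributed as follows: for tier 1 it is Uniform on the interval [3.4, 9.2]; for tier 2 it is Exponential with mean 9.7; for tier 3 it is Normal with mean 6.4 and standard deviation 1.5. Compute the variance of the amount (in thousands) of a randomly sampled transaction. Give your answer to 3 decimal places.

Per component, 1: μ=6.3, E[X²]=42.4933; 2: μ=9.7, E[X²]=188.18; 3: μ=6.4, E[X²]=43.21.
E[X] = 0.15·6.3 + 0.44·9.7 + 0.41·6.4 = 7.837.
E[X²] = 0.15·42.4933 + 0.44·188.18 + 0.41·43.21 = 106.889.
Var(X) = E[X²] − (E[X])² = 106.889 − 61.4186 = 45.4707.

45.471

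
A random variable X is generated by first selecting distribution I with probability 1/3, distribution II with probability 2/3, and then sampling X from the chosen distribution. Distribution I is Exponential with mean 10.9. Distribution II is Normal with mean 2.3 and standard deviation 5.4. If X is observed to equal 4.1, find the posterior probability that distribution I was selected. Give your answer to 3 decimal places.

Likelihoods f(4.1 | ·): I: 0.0629818; II: 0.0698858.
Posterior ∝ prior × likelihood. Numerator for I: 0.333333·0.0629818 = 0.0209939.
Normalizing constant: 0.333333·0.0629818 + 0.666667·0.0698858 = 0.0675845.
P(I | observation) = 0.0209939 / 0.0675845 = 0.310633.

0.311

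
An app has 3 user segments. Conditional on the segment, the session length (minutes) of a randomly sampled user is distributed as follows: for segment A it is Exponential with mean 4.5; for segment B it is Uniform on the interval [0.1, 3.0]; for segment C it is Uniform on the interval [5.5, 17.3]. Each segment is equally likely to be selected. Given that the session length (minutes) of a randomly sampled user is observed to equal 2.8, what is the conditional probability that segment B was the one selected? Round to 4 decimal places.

Likelihoods f(2.8 | ·): A: 0.119278; B: 0.344828; C: 0.
Posterior ∝ prior × likelihood. Numerator for B: 0.333333·0.344828 = 0.114943.
Normalizing constant: 0.333333·0.119278 + 0.333333·0.344828 + 0.333333·0 = 0.154702.
P(B | observation) = 0.114943 / 0.154702 = 0.742994.

0.7430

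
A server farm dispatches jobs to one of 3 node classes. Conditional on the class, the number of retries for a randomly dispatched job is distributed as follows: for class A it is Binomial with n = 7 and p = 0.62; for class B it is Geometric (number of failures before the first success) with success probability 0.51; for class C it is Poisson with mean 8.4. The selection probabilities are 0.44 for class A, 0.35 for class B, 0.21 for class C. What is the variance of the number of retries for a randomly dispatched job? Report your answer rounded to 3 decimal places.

Per component, A: μ=4.34, E[X²]=20.4848; B: μ=0.960784, E[X²]=2.807; C: μ=8.4, E[X²]=78.96.
E[X] = 0.44·4.34 + 0.35·0.960784 + 0.21·8.4 = 4.00987.
E[X²] = 0.44·20.4848 + 0.35·2.807 + 0.21·78.96 = 26.5774.
Var(X) = E[X²] − (E[X])² = 26.5774 − 16.0791 = 10.4983.

10.498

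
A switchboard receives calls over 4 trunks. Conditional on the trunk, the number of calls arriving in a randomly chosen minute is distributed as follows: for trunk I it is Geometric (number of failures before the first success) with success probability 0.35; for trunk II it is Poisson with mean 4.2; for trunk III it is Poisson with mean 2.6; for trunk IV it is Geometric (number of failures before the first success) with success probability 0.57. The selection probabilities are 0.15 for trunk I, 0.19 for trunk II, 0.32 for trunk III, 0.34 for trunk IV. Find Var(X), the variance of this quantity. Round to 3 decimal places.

4.414

Per component, I: μ=1.85714, E[X²]=8.7551; II: μ=4.2, E[X²]=21.84; III: μ=2.6, E[X²]=9.36; IV: μ=0.754386, E[X²]=1.89258.
E[X] = 0.15·1.85714 + 0.19·4.2 + 0.32·2.6 + 0.34·0.754386 = 2.16506.
E[X²] = 0.15·8.7551 + 0.19·21.84 + 0.32·9.36 + 0.34·1.89258 = 9.10154.
Var(X) = E[X²] − (E[X])² = 9.10154 − 4.6875 = 4.41405.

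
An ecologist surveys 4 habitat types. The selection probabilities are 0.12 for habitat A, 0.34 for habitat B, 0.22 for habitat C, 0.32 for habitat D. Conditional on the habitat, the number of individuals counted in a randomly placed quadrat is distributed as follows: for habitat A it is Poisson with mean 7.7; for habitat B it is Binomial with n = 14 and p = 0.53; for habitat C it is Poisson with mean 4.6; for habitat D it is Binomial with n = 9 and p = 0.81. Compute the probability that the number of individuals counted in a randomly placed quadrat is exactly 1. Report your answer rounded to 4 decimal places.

0.0107

Conditional on each habitat, P(X = 1): A: 0.00348677; B: 0.000405206; C: 0.0462384; D: 1.2381e-05.
By total probability, P(X = 1) = 0.12·0.00348677 + 0.34·0.000405206 + 0.22·0.0462384 + 0.32·1.2381e-05 = 0.0107326.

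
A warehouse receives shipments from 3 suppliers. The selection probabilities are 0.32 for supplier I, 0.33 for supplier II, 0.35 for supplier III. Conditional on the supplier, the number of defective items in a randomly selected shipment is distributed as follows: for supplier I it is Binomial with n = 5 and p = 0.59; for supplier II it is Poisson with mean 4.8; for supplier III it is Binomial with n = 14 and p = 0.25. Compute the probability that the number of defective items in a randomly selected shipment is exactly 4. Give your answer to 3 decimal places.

0.217

Conditional on each supplier, P(X = 4): I: 0.248406; II: 0.182029; III: 0.220195.
By total probability, P(X = 4) = 0.32·0.248406 + 0.33·0.182029 + 0.35·0.220195 = 0.216628.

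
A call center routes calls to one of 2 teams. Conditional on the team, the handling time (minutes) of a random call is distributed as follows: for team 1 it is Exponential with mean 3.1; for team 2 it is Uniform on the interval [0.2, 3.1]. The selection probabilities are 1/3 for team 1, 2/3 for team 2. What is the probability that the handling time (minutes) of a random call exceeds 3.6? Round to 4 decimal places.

Conditional on each team, P(X > 3.6): 1: 0.313082; 2: 0.
By total probability, P(X > 3.6) = 0.333333·0.313082 + 0.666667·0 = 0.104361.

0.1044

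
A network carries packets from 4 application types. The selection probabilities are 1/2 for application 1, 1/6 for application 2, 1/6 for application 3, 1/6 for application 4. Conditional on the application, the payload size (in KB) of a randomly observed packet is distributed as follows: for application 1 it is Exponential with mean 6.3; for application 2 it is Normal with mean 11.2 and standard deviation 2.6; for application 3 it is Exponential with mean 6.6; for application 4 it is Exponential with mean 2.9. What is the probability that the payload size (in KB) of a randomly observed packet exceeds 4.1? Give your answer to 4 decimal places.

Conditional on each application, P(X > 4.1): 1: 0.521632; 2: 0.996841; 3: 0.537293; 4: 0.243219.
By total probability, P(X > 4.1) = 0.5·0.521632 + 0.166667·0.996841 + 0.166667·0.537293 + 0.166667·0.243219 = 0.557041.

0.5570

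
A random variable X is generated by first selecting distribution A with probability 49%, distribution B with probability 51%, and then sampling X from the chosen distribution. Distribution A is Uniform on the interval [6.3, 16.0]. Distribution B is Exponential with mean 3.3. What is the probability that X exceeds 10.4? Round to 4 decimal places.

0.3047

Conditional on each component, P(X > 10.4): A: 0.57732; B: 0.0427872.
By total probability, P(X > 10.4) = 0.49·0.57732 + 0.51·0.0427872 = 0.304708.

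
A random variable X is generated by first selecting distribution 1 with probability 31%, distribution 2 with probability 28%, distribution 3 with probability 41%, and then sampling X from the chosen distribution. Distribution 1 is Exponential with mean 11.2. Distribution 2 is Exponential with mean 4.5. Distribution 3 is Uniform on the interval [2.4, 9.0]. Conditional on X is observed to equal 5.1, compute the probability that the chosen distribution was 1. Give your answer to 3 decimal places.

0.176

Likelihoods f(5.1 | ·): 1: 0.0566269; 2: 0.0715463; 3: 0.151515.
Posterior ∝ prior × likelihood. Numerator for 1: 0.31·0.0566269 = 0.0175543.
Normalizing constant: 0.31·0.0566269 + 0.28·0.0715463 + 0.41·0.151515 = 0.0997085.
P(1 | observation) = 0.0175543 / 0.0997085 = 0.176057.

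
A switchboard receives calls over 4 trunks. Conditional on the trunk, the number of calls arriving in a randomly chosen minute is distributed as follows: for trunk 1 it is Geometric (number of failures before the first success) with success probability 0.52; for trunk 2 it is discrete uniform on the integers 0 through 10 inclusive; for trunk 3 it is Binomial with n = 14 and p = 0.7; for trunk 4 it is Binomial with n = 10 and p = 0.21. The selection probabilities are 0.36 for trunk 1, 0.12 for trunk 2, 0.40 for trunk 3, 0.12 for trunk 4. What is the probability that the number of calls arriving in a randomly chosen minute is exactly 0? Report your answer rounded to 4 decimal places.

0.2095

Conditional on each trunk, P(X = 0): 1: 0.52; 2: 0.0909091; 3: 4.78297e-08; 4: 0.0946828.
By total probability, P(X = 0) = 0.36·0.52 + 0.12·0.0909091 + 0.4·4.78297e-08 + 0.12·0.0946828 = 0.209471.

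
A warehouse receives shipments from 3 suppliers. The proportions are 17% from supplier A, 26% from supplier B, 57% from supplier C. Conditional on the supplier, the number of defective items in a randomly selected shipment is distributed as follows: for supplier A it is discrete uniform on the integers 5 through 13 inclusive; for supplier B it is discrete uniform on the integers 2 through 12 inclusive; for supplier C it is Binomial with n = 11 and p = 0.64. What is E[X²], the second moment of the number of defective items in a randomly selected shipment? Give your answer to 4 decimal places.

59.9381

For each component E[X²] = Var + (mean)², giving A: 87.6667; B: 59; C: 52.096.
Overall E[X²] = 0.17·87.6667 + 0.26·59 + 0.57·52.096 = 59.9381.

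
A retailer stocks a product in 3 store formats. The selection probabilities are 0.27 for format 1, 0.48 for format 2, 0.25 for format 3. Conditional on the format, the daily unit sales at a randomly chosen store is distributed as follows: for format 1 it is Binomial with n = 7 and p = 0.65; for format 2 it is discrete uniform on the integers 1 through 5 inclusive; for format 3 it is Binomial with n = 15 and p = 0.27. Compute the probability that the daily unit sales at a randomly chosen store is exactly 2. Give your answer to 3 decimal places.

0.141

Conditional on each format, P(X = 2): 1: 0.0466; 2: 0.2; 3: 0.127972.
By total probability, P(X = 2) = 0.27·0.0466 + 0.48·0.2 + 0.25·0.127972 = 0.140575.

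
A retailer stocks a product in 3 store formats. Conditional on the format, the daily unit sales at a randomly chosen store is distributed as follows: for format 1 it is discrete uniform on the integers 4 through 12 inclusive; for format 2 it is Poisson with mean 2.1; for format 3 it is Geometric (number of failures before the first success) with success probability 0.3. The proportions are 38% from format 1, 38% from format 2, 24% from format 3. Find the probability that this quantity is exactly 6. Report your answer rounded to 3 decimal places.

0.056

Conditional on each format, P(X = 6): 1: 0.111111; 2: 0.014587; 3: 0.0352947.
By total probability, P(X = 6) = 0.38·0.111111 + 0.38·0.014587 + 0.24·0.0352947 = 0.056236.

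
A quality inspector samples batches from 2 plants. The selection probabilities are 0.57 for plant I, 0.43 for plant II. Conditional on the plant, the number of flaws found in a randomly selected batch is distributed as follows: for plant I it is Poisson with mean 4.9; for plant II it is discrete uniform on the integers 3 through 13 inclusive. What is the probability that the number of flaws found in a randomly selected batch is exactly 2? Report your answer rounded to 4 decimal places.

0.0510

Conditional on each plant, P(X = 2): I: 0.0893962; II: 0.
By total probability, P(X = 2) = 0.57·0.0893962 + 0.43·0 = 0.0509559.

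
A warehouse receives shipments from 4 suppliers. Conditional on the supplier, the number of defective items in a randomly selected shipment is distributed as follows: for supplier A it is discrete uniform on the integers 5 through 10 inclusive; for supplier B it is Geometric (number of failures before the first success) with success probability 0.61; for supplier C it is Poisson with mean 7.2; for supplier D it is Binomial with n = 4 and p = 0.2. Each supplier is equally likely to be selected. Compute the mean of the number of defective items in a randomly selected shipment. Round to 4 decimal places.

4.0348

Component means — A: 7.5; B: 0.639344; C: 7.2; D: 0.8.
E[X] = 0.25·7.5 + 0.25·0.639344 + 0.25·7.2 + 0.25·0.8 = 4.03484.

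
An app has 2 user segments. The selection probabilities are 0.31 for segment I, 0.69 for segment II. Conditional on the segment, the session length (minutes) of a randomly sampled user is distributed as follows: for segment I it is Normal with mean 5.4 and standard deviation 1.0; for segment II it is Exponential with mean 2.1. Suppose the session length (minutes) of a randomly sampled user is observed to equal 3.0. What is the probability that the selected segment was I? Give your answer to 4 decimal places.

Likelihoods f(3.0 | ·): I: 0.0223945; II: 0.11412.
Posterior ∝ prior × likelihood. Numerator for I: 0.31·0.0223945 = 0.0069423.
Normalizing constant: 0.31·0.0223945 + 0.69·0.11412 = 0.0856848.
P(I | observation) = 0.0069423 / 0.0856848 = 0.0810214.

0.0810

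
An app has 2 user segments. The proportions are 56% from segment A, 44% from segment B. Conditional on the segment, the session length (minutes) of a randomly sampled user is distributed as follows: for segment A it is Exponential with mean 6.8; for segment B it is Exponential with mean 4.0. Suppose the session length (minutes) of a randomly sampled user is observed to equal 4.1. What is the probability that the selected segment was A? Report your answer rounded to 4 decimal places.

0.5331

Likelihoods f(4.1 | ·): A: 0.0804706; B: 0.0896991.
Posterior ∝ prior × likelihood. Numerator for A: 0.56·0.0804706 = 0.0450635.
Normalizing constant: 0.56·0.0804706 + 0.44·0.0896991 = 0.0845311.
P(A | observation) = 0.0450635 / 0.0845311 = 0.5331.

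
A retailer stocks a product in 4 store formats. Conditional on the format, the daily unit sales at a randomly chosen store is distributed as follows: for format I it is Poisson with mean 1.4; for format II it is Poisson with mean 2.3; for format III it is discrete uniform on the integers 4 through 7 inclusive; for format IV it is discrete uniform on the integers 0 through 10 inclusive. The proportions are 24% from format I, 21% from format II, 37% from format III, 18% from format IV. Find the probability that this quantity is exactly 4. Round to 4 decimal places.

Conditional on each format, P(X = 4): I: 0.039472; II: 0.116902; III: 0.25; IV: 0.0909091.
By total probability, P(X = 4) = 0.24·0.039472 + 0.21·0.116902 + 0.37·0.25 + 0.18·0.0909091 = 0.142886.

0.1429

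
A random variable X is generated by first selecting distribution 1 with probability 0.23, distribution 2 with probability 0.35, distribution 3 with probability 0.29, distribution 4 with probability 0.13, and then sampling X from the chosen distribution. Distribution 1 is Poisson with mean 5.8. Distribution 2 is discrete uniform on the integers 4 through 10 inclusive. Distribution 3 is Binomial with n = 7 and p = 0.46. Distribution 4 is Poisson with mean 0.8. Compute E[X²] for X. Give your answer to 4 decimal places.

31.3195

For each component E[X²] = Var + (mean)², giving 1: 39.44; 2: 53; 3: 12.1072; 4: 1.44.
Overall E[X²] = 0.23·39.44 + 0.35·53 + 0.29·12.1072 + 0.13·1.44 = 31.3195.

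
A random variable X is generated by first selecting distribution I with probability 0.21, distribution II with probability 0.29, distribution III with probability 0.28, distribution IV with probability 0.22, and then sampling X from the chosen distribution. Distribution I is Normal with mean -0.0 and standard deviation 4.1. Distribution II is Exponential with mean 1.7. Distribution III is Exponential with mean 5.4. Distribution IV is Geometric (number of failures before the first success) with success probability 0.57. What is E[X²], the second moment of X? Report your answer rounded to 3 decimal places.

For each component E[X²] = Var + (mean)², giving I: 16.81; II: 5.78; III: 58.32; IV: 1.89258.
Overall E[X²] = 0.21·16.81 + 0.29·5.78 + 0.28·58.32 + 0.22·1.89258 = 21.9523.

21.952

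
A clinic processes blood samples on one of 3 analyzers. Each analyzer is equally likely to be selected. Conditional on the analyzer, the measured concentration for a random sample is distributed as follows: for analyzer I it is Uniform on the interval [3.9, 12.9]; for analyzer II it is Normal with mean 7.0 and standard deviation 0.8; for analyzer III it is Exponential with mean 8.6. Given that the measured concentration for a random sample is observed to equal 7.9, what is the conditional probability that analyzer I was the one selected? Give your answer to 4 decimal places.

0.2631

Likelihoods f(7.9 | ·): I: 0.111111; II: 0.264846; III: 0.0464041.
Posterior ∝ prior × likelihood. Numerator for I: 0.333333·0.111111 = 0.037037.
Normalizing constant: 0.333333·0.111111 + 0.333333·0.264846 + 0.333333·0.0464041 = 0.140787.
P(I | observation) = 0.037037 / 0.140787 = 0.263071.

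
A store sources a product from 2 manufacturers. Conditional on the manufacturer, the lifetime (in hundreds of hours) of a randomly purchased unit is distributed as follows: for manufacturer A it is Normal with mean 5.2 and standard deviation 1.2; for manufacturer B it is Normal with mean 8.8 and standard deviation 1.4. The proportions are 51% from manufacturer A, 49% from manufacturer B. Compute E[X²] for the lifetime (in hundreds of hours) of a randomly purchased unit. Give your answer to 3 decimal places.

For each component E[X²] = Var + (mean)², giving A: 28.48; B: 79.4.
Overall E[X²] = 0.51·28.48 + 0.49·79.4 = 53.4308.

53.431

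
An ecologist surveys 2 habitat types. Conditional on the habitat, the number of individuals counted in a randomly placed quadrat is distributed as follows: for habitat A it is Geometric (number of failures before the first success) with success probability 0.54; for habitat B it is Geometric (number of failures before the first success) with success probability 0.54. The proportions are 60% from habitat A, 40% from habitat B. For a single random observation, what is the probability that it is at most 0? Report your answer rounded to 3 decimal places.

Conditional on each habitat, P(X ≤ 0): A: 0.54; B: 0.54.
By total probability, P(X ≤ 0) = 0.6·0.54 + 0.4·0.54 = 0.54.

0.540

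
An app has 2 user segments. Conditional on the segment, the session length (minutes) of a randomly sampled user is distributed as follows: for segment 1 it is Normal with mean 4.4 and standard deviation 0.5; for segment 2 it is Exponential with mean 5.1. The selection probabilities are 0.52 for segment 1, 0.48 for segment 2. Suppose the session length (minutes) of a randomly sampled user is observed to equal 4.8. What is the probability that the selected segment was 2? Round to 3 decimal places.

Likelihoods f(4.8 | ·): 1: 0.579383; 2: 0.0765036.
Posterior ∝ prior × likelihood. Numerator for 2: 0.48·0.0765036 = 0.0367217.
Normalizing constant: 0.52·0.579383 + 0.48·0.0765036 = 0.338001.
P(2 | observation) = 0.0367217 / 0.338001 = 0.108644.

0.109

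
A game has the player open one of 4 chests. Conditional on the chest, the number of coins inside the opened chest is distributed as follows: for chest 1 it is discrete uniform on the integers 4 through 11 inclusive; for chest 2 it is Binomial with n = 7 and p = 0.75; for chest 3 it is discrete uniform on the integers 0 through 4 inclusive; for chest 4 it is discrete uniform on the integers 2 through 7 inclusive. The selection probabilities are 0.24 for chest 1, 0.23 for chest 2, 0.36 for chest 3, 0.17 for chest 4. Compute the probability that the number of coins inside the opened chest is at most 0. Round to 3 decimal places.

Conditional on each chest, P(X ≤ 0): 1: 0; 2: 6.10352e-05; 3: 0.2; 4: 0.
By total probability, P(X ≤ 0) = 0.24·0 + 0.23·6.10352e-05 + 0.36·0.2 + 0.17·0 = 0.072014.

0.072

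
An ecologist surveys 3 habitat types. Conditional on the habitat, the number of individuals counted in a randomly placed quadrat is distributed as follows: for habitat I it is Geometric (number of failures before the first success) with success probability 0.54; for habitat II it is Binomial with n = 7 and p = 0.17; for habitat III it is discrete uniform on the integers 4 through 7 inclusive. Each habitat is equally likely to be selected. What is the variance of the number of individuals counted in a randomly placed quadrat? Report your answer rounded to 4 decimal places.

5.7490

Per component, I: μ=0.851852, E[X²]=2.30316; II: μ=1.19, E[X²]=2.4038; III: μ=5.5, E[X²]=31.5.
E[X] = 0.333333·0.851852 + 0.333333·1.19 + 0.333333·5.5 = 2.51395.
E[X²] = 0.333333·2.30316 + 0.333333·2.4038 + 0.333333·31.5 = 12.069.
Var(X) = E[X²] − (E[X])² = 12.069 − 6.31995 = 5.74904.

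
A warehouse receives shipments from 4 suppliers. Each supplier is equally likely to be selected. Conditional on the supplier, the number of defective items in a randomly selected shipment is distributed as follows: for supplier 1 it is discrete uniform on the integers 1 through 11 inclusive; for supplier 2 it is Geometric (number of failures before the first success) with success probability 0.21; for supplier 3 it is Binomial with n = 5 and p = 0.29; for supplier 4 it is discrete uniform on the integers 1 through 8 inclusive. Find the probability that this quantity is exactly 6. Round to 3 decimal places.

Conditional on each supplier, P(X = 6): 1: 0.0909091; 2: 0.0510484; 3: 0; 4: 0.125.
By total probability, P(X = 6) = 0.25·0.0909091 + 0.25·0.0510484 + 0.25·0 + 0.25·0.125 = 0.0667394.

0.067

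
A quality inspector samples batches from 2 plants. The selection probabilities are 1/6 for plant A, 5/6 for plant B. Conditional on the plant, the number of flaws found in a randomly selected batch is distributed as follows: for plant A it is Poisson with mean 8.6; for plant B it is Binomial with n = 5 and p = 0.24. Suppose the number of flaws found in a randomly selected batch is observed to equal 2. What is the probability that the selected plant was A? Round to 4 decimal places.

0.0054

Likelihoods P(X=2 | ·): A: 0.00680823; B: 0.25285.
Posterior ∝ prior × likelihood. Numerator for A: 0.166667·0.00680823 = 0.00113471.
Normalizing constant: 0.166667·0.00680823 + 0.833333·0.25285 = 0.211843.
P(A | observation) = 0.00113471 / 0.211843 = 0.00535635.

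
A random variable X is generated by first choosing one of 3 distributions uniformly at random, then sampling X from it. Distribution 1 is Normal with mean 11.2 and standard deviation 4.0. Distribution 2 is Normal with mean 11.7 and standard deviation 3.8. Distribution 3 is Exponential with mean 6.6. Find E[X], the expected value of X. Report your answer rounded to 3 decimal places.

9.833

Component means — 1: 11.2; 2: 11.7; 3: 6.6.
E[X] = 0.333333·11.2 + 0.333333·11.7 + 0.333333·6.6 = 9.83333.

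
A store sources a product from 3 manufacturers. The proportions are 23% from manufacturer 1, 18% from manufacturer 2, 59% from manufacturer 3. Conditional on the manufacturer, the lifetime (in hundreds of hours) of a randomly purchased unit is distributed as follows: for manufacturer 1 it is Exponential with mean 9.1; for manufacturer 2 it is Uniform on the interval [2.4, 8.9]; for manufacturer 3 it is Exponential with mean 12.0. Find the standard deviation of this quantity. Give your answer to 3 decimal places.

Per component, 1: μ=9.1, E[X²]=165.62; 2: μ=5.65, E[X²]=35.4433; 3: μ=12, E[X²]=288.
E[X] = 0.23·9.1 + 0.18·5.65 + 0.59·12 = 10.19.
E[X²] = 0.23·165.62 + 0.18·35.4433 + 0.59·288 = 214.392.
Var(X) = E[X²] − (E[X])² = 214.392 − 103.836 = 110.556.
SD(X) = √110.556 = 10.5146.

10.515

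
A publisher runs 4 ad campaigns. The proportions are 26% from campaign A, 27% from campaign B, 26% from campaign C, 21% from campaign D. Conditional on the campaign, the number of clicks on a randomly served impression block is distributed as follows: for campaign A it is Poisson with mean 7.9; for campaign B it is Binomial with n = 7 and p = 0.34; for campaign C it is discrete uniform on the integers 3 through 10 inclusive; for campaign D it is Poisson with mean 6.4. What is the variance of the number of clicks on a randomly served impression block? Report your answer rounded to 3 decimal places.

Per component, A: μ=7.9, E[X²]=70.31; B: μ=2.38, E[X²]=7.2352; C: μ=6.5, E[X²]=47.5; D: μ=6.4, E[X²]=47.36.
E[X] = 0.26·7.9 + 0.27·2.38 + 0.26·6.5 + 0.21·6.4 = 5.7306.
E[X²] = 0.26·70.31 + 0.27·7.2352 + 0.26·47.5 + 0.21·47.36 = 42.5297.
Var(X) = E[X²] − (E[X])² = 42.5297 − 32.8398 = 9.68993.

9.690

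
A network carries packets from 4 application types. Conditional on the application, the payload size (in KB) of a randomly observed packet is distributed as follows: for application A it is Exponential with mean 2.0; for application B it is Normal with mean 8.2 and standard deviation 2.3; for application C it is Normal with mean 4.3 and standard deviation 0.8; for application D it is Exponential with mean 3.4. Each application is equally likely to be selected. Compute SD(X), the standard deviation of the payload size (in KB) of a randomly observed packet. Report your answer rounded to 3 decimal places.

Per component, A: μ=2, E[X²]=8; B: μ=8.2, E[X²]=72.53; C: μ=4.3, E[X²]=19.13; D: μ=3.4, E[X²]=23.12.
E[X] = 0.25·2 + 0.25·8.2 + 0.25·4.3 + 0.25·3.4 = 4.475.
E[X²] = 0.25·8 + 0.25·72.53 + 0.25·19.13 + 0.25·23.12 = 30.695.
Var(X) = E[X²] − (E[X])² = 30.695 − 20.0256 = 10.6694.
SD(X) = √10.6694 = 3.2664.

3.266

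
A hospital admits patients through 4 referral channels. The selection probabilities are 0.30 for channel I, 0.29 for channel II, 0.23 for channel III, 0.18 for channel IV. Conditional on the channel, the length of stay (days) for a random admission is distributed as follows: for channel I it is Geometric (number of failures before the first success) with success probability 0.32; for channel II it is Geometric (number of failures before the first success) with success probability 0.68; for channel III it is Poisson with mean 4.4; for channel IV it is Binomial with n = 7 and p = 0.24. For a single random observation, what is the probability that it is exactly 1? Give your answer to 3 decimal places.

0.199

Conditional on each channel, P(X = 1): I: 0.2176; II: 0.2176; III: 0.0540203; IV: 0.323736.
By total probability, P(X = 1) = 0.3·0.2176 + 0.29·0.2176 + 0.23·0.0540203 + 0.18·0.323736 = 0.199081.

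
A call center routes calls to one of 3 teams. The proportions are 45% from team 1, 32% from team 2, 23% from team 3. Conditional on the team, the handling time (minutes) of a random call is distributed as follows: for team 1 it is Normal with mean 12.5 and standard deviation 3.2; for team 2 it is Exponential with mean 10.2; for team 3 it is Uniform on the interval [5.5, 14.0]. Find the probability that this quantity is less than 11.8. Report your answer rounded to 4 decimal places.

Conditional on each team, P(X < 11.8): 1: 0.413422; 2: 0.685529; 3: 0.741176.
By total probability, P(X < 11.8) = 0.45·0.413422 + 0.32·0.685529 + 0.23·0.741176 = 0.57588.

0.5759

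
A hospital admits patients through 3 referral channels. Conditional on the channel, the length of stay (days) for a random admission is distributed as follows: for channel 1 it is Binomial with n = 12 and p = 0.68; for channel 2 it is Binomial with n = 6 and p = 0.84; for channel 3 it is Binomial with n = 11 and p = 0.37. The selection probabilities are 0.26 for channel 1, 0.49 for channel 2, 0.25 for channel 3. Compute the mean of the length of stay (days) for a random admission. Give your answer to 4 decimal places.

Component means — 1: 8.16; 2: 5.04; 3: 4.07.
E[X] = 0.26·8.16 + 0.49·5.04 + 0.25·4.07 = 5.6087.

5.6087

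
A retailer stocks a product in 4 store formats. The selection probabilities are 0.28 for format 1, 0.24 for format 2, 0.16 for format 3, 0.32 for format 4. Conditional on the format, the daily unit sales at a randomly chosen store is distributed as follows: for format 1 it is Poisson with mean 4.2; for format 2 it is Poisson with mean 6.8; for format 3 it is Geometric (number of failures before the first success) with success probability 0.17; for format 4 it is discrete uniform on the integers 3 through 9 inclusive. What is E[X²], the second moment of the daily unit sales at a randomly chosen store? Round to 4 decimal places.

40.0539

For each component E[X²] = Var + (mean)², giving 1: 21.84; 2: 53.04; 3: 52.5571; 4: 40.
Overall E[X²] = 0.28·21.84 + 0.24·53.04 + 0.16·52.5571 + 0.32·40 = 40.0539.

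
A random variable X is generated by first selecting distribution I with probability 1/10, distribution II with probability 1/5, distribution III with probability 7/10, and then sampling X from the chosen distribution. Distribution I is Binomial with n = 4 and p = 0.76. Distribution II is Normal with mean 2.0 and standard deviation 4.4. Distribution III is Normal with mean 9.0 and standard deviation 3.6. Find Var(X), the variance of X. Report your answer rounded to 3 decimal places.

22.385

Per component, I: μ=3.04, E[X²]=9.9712; II: μ=2, E[X²]=23.36; III: μ=9, E[X²]=93.96.
E[X] = 0.1·3.04 + 0.2·2 + 0.7·9 = 7.004.
E[X²] = 0.1·9.9712 + 0.2·23.36 + 0.7·93.96 = 71.4411.
Var(X) = E[X²] − (E[X])² = 71.4411 − 49.056 = 22.3851.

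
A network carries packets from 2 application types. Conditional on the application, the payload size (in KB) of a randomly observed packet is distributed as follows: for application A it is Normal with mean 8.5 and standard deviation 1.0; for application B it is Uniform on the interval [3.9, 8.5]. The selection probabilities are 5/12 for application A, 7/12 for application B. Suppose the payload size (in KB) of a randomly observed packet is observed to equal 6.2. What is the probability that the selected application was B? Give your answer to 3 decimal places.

Likelihoods f(6.2 | ·): A: 0.028327; B: 0.217391.
Posterior ∝ prior × likelihood. Numerator for B: 0.583333·0.217391 = 0.126812.
Normalizing constant: 0.416667·0.028327 + 0.583333·0.217391 = 0.138615.
P(B | observation) = 0.126812 / 0.138615 = 0.914851.

0.915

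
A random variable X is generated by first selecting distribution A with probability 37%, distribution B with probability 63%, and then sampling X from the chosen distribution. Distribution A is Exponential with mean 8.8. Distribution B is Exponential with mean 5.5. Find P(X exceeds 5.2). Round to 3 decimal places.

Conditional on each component, P(X > 5.2): A: 0.553824; B: 0.388503.
By total probability, P(X > 5.2) = 0.37·0.553824 + 0.63·0.388503 = 0.449672.

0.450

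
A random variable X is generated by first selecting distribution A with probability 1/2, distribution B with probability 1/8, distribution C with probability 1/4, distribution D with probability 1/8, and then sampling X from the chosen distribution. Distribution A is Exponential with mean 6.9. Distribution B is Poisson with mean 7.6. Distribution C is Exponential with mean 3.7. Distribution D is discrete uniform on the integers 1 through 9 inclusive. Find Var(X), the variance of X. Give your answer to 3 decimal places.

31.181

Per component, A: μ=6.9, E[X²]=95.22; B: μ=7.6, E[X²]=65.36; C: μ=3.7, E[X²]=27.38; D: μ=5, E[X²]=31.6667.
E[X] = 0.5·6.9 + 0.125·7.6 + 0.25·3.7 + 0.125·5 = 5.95.
E[X²] = 0.5·95.22 + 0.125·65.36 + 0.25·27.38 + 0.125·31.6667 = 66.5833.
Var(X) = E[X²] − (E[X])² = 66.5833 − 35.4025 = 31.1808.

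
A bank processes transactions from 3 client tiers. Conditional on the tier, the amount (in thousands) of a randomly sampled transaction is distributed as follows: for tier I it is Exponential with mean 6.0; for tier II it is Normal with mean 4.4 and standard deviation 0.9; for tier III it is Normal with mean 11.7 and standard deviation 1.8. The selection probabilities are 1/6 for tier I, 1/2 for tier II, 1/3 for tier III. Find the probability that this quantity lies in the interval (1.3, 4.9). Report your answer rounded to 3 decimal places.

Conditional on each tier, P(1.3 < X < 4.9): I: 0.363296; II: 0.710457; III: 7.91132e-05.
By total probability, P(1.3 < X < 4.9) = 0.166667·0.363296 + 0.5·0.710457 + 0.333333·7.91132e-05 = 0.415804.

0.416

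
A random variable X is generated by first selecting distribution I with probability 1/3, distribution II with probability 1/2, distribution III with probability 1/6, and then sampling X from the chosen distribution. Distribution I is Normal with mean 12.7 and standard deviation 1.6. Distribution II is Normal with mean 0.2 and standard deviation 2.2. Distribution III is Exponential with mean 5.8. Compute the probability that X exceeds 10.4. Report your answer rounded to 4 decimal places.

Conditional on each component, P(X > 10.4): I: 0.924712; II: 1.77296e-06; III: 0.166443.
By total probability, P(X > 10.4) = 0.333333·0.924712 + 0.5·1.77296e-06 + 0.166667·0.166443 = 0.335979.

0.3360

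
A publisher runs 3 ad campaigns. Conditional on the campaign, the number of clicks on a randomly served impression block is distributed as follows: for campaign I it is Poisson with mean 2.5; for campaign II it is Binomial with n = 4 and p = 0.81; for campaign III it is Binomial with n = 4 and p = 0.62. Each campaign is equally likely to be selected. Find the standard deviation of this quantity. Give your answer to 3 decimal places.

1.216

Per component, I: μ=2.5, E[X²]=8.75; II: μ=3.24, E[X²]=11.1132; III: μ=2.48, E[X²]=7.0928.
E[X] = 0.333333·2.5 + 0.333333·3.24 + 0.333333·2.48 = 2.74.
E[X²] = 0.333333·8.75 + 0.333333·11.1132 + 0.333333·7.0928 = 8.98533.
Var(X) = E[X²] − (E[X])² = 8.98533 − 7.5076 = 1.47773.
SD(X) = √1.47773 = 1.21562.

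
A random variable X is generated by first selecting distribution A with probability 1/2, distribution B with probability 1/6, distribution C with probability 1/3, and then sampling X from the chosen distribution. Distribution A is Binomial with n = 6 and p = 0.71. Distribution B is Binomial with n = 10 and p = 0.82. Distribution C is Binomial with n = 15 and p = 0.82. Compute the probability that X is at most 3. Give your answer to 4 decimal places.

0.1188

Conditional on each component, P(X ≤ 3): A: 0.237395; B: 0.000440077; C: 3.05386e-07.
By total probability, P(X ≤ 3) = 0.5·0.237395 + 0.166667·0.000440077 + 0.333333·3.05386e-07 = 0.118771.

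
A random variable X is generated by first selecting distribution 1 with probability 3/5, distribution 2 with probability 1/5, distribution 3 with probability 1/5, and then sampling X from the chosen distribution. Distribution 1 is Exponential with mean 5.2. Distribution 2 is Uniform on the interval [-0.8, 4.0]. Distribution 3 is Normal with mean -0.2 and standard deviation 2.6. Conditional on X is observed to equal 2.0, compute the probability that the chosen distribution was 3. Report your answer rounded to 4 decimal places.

Likelihoods f(2.0 | ·): 1: 0.130906; 2: 0.208333; 3: 0.107267.
Posterior ∝ prior × likelihood. Numerator for 3: 0.2·0.107267 = 0.0214533.
Normalizing constant: 0.6·0.130906 + 0.2·0.208333 + 0.2·0.107267 = 0.141664.
P(3 | observation) = 0.0214533 / 0.141664 = 0.151438.

0.1514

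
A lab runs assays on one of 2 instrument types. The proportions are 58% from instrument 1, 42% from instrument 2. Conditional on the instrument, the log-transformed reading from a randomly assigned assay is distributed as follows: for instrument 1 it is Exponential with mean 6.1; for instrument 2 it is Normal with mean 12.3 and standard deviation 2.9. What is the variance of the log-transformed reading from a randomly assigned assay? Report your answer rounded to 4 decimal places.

Per component, 1: μ=6.1, E[X²]=74.42; 2: μ=12.3, E[X²]=159.7.
E[X] = 0.58·6.1 + 0.42·12.3 = 8.704.
E[X²] = 0.58·74.42 + 0.42·159.7 = 110.238.
Var(X) = E[X²] − (E[X])² = 110.238 − 75.7596 = 34.478.

34.4780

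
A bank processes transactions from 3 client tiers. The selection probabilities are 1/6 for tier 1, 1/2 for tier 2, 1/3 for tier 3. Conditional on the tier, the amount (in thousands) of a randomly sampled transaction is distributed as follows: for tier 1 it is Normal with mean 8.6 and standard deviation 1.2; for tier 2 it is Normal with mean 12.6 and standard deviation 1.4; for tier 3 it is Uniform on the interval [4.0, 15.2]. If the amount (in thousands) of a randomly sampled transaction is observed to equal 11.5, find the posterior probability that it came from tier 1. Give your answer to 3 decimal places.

0.022

Likelihoods f(11.5 | ·): 1: 0.0179279; 2: 0.20928; 3: 0.0892857.
Posterior ∝ prior × likelihood. Numerator for 1: 0.166667·0.0179279 = 0.00298798.
Normalizing constant: 0.166667·0.0179279 + 0.5·0.20928 + 0.333333·0.0892857 = 0.13739.
P(1 | observation) = 0.00298798 / 0.13739 = 0.0217482.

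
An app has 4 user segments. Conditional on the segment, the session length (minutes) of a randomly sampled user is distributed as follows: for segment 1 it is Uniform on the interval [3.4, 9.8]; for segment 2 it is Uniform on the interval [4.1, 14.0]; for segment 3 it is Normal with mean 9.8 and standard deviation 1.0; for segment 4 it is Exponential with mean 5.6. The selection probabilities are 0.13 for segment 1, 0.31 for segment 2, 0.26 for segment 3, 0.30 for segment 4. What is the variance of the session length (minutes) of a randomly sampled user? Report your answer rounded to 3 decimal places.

Per component, 1: μ=6.6, E[X²]=46.9733; 2: μ=9.05, E[X²]=90.07; 3: μ=9.8, E[X²]=97.04; 4: μ=5.6, E[X²]=62.72.
E[X] = 0.13·6.6 + 0.31·9.05 + 0.26·9.8 + 0.3·5.6 = 7.8915.
E[X²] = 0.13·46.9733 + 0.31·90.07 + 0.26·97.04 + 0.3·62.72 = 78.0746.
Var(X) = E[X²] − (E[X])² = 78.0746 − 62.2758 = 15.7989.

15.799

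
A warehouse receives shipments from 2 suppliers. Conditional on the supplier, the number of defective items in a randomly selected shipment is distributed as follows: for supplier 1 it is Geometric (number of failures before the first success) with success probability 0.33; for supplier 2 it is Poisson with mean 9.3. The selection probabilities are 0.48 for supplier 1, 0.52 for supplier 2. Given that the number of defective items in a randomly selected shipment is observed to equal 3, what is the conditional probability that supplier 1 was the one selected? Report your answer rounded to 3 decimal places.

Likelihoods P(X=3 | ·): 1: 0.0992518; 2: 0.0122563.
Posterior ∝ prior × likelihood. Numerator for 1: 0.48·0.0992518 = 0.0476409.
Normalizing constant: 0.48·0.0992518 + 0.52·0.0122563 = 0.0540141.
P(1 | observation) = 0.0476409 / 0.0540141 = 0.882007.

0.882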